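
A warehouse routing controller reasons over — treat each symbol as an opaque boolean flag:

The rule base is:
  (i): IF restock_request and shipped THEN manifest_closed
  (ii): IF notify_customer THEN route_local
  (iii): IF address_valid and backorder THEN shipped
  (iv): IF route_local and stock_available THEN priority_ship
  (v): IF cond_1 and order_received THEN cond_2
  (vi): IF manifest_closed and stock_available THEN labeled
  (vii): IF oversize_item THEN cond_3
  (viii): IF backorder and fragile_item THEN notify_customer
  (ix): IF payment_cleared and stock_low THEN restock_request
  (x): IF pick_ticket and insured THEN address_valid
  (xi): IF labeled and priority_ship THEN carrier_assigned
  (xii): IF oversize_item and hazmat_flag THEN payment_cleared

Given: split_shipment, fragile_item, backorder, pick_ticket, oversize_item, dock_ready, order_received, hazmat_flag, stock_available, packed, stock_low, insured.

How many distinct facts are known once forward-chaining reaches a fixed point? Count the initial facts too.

[1] (vii) [IF oversize_item THEN cond_3]; (viii) [IF backorder and fragile_item THEN notify_customer]; (x) [IF pick_ticket and insured THEN address_valid]; (xii) [IF oversize_item and hazmat_flag THEN payment_cleared]. ⇒ new: cond_3, notify_customer, address_valid, payment_cleared.
[2] (ii) [IF notify_customer THEN route_local]; (iii) [IF address_valid and backorder THEN shipped]; (ix) [IF payment_cleared and stock_low THEN restock_request]. ⇒ new: route_local, shipped, restock_request.
[3] (i) [IF restock_request and shipped THEN manifest_closed]; (iv) [IF route_local and stock_available THEN priority_ship]. ⇒ new: manifest_closed, priority_ship.
[4] (vi) [IF manifest_closed and stock_available THEN labeled]. ⇒ new: labeled.
[5] (xi) [IF labeled and priority_ship THEN carrier_assigned]. ⇒ new: carrier_assigned.
Closure: {address_valid, backorder, carrier_assigned, cond_3, dock_ready, fragile_item, hazmat_flag, insured, labeled, manifest_closed, notify_customer, order_received, oversize_item, packed, payment_cleared, pick_ticket, priority_ship, restock_request, route_local, shipped, split_shipment, stock_available, stock_low} — 23 facts.

23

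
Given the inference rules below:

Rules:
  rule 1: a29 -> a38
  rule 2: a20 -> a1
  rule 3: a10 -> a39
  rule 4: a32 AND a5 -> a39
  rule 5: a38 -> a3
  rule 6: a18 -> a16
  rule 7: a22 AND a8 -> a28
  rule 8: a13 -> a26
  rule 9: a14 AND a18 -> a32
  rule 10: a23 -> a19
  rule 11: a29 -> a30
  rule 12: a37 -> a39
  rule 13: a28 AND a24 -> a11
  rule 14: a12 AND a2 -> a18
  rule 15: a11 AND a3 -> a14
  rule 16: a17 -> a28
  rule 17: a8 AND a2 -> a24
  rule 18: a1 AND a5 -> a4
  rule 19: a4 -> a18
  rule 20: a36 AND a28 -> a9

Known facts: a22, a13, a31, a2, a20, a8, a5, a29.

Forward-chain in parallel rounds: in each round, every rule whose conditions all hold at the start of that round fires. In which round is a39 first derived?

5

Round 1 — rule 1, rule 2, rule 7, rule 8, rule 11, rule 17, derive a38, a1, a28, a26, a30, a24.
Round 2 — rule 5, rule 13, rule 18, derive a3, a11, a4.
Round 3 — rule 15, rule 19, derive a14, a18.
Round 4 — rule 6, rule 9, derive a16, a32.
Round 5 — rule 4, derive a39.
a39 first appears in round 5.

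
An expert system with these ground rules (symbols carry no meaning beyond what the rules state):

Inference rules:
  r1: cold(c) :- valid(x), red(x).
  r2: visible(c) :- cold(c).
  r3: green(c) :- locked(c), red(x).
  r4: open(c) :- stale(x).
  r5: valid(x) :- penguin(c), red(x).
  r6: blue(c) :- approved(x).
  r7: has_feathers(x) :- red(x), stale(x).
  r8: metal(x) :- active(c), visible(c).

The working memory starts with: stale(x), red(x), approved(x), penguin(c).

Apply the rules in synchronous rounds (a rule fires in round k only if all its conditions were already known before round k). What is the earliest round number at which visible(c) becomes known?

Round 1 — r4, r5, r6, r7, derive open(c), valid(x), blue(c), has_feathers(x).
Round 2 — r1, derive cold(c).
Round 3 — r2, derive visible(c).
visible(c) first appears in round 3.

3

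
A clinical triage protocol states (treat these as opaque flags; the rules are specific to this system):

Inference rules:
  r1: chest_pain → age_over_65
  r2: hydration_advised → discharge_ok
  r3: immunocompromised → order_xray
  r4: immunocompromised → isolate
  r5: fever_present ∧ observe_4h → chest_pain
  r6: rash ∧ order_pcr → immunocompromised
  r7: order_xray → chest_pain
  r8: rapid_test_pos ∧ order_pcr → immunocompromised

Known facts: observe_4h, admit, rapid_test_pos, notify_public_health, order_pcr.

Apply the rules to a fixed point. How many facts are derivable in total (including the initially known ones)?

[1] r8 [rapid_test_pos ∧ order_pcr → immunocompromised]. ⇒ new: immunocompromised.
[2] r3 [immunocompromised → order_xray]; r4 [immunocompromised → isolate]. ⇒ new: order_xray, isolate.
[3] r7 [order_xray → chest_pain]. ⇒ new: chest_pain.
[4] r1 [chest_pain → age_over_65]. ⇒ new: age_over_65.
Closure: {admit, age_over_65, chest_pain, immunocompromised, isolate, notify_public_health, observe_4h, order_pcr, order_xray, rapid_test_pos} — 10 facts.

10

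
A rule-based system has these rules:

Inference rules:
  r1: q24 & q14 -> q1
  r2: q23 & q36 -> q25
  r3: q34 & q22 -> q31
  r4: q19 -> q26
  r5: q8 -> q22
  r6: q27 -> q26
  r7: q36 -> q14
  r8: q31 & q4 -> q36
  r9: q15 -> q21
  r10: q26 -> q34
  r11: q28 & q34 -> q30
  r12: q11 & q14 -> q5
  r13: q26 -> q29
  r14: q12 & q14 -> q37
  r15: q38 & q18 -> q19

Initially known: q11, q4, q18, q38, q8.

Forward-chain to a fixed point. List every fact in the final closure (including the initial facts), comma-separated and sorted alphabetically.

Round 1 — r5, r15, derive q22, q19.
Round 2 — r4, derive q26.
Round 3 — r10, r13, derive q34, q29.
Round 4 — r3, derive q31.
Round 5 — r8, derive q36.
Round 6 — r7, derive q14.
Round 7 — r12, derive q5.

q11, q14, q18, q19, q22, q26, q29, q31, q34, q36, q38, q4, q5, q8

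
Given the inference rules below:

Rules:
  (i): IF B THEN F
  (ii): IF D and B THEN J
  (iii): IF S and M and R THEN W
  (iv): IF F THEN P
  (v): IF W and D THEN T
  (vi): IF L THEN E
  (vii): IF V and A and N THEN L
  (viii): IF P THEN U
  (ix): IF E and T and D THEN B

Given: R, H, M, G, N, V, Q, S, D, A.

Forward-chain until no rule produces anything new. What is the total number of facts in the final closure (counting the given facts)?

19

[1] (iii) [IF S and M and R THEN W]; (vii) [IF V and A and N THEN L]. ⇒ new: W, L.
[2] (v) [IF W and D THEN T]; (vi) [IF L THEN E]. ⇒ new: T, E.
[3] (ix) [IF E and T and D THEN B]. ⇒ new: B.
[4] (i) [IF B THEN F]; (ii) [IF D and B THEN J]. ⇒ new: F, J.
[5] (iv) [IF F THEN P]. ⇒ new: P.
[6] (viii) [IF P THEN U]. ⇒ new: U.
Closure: {A, B, D, E, F, G, H, J, L, M, N, P, Q, R, S, T, U, V, W} — 19 facts.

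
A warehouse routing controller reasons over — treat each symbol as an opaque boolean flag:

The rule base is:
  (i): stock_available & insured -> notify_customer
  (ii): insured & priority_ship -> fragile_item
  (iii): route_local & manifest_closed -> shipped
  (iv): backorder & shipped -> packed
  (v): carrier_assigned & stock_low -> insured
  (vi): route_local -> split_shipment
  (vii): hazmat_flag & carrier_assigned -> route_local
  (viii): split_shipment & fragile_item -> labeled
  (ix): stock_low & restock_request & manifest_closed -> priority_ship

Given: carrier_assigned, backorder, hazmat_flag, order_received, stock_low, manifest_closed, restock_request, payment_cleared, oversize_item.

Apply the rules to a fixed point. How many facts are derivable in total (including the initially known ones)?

17

Round 1: (v) [carrier_assigned & stock_low -> insured]; (vii) [hazmat_flag & carrier_assigned -> route_local]; (ix) [stock_low & restock_request & manifest_closed -> priority_ship]. New: insured, route_local, priority_ship.
Round 2: (ii) [insured & priority_ship -> fragile_item]; (iii) [route_local & manifest_closed -> shipped]; (vi) [route_local -> split_shipment]. New: fragile_item, shipped, split_shipment.
Round 3: (iv) [backorder & shipped -> packed]; (viii) [split_shipment & fragile_item -> labeled]. New: packed, labeled.
Closure: {backorder, carrier_assigned, fragile_item, hazmat_flag, insured, labeled, manifest_closed, order_received, oversize_item, packed, payment_cleared, priority_ship, restock_request, route_local, shipped, split_shipment, stock_low} — 17 facts.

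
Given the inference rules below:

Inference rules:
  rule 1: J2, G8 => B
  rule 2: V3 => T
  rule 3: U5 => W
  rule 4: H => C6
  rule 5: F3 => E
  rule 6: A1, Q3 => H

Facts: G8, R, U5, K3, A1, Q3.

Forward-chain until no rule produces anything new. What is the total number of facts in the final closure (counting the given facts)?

Round 1 — rule 3, rule 6, derive W, H.
Round 2 — rule 4, derive C6.
Closure: {A1, C6, G8, H, K3, Q3, R, U5, W} — 9 facts.

9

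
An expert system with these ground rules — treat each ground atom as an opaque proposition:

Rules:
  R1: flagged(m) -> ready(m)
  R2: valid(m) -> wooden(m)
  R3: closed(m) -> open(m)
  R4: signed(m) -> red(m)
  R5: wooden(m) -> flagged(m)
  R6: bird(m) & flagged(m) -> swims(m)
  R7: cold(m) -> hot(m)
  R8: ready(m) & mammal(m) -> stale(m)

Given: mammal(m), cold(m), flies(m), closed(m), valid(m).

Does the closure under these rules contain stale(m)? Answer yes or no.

yes

Round 1 fires R2, R3, R7, giving wooden(m), open(m), hot(m).
Round 2 fires R5, giving flagged(m).
Round 3 fires R1, giving ready(m).
Round 4 fires R8, giving stale(m).
stale(m) appears in round 4, so it is derivable.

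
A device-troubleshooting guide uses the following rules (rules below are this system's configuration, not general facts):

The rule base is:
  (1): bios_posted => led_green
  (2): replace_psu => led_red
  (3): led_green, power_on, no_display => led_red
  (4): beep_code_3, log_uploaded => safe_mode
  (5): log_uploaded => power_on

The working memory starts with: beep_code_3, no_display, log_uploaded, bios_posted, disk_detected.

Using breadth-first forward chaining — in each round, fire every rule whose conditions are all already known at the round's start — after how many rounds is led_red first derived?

2

Round 1: (1) [bios_posted => led_green]; (4) [beep_code_3, log_uploaded => safe_mode]; (5) [log_uploaded => power_on]. Adds led_green, safe_mode, power_on.
Round 2: (3) [led_green, power_on, no_display => led_red]. Adds led_red.
led_red first appears in round 2.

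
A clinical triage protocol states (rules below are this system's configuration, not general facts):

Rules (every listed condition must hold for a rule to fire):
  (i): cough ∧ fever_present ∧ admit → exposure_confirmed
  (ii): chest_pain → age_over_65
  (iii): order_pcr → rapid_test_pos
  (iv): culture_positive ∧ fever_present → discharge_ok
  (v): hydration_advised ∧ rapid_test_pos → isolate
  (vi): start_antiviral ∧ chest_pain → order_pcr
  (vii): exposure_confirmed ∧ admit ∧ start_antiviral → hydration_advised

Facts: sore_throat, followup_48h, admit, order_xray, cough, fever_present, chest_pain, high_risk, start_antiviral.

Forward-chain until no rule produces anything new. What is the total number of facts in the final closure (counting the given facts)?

15

[1] (i) [cough ∧ fever_present ∧ admit → exposure_confirmed]; (ii) [chest_pain → age_over_65]; (vi) [start_antiviral ∧ chest_pain → order_pcr]. ⇒ new: exposure_confirmed, age_over_65, order_pcr.
[2] (iii) [order_pcr → rapid_test_pos]; (vii) [exposure_confirmed ∧ admit ∧ start_antiviral → hydration_advised]. ⇒ new: rapid_test_pos, hydration_advised.
[3] (v) [hydration_advised ∧ rapid_test_pos → isolate]. ⇒ new: isolate.
Closure: {admit, age_over_65, chest_pain, cough, exposure_confirmed, fever_present, followup_48h, high_risk, hydration_advised, isolate, order_pcr, order_xray, rapid_test_pos, sore_throat, start_antiviral} — 15 facts.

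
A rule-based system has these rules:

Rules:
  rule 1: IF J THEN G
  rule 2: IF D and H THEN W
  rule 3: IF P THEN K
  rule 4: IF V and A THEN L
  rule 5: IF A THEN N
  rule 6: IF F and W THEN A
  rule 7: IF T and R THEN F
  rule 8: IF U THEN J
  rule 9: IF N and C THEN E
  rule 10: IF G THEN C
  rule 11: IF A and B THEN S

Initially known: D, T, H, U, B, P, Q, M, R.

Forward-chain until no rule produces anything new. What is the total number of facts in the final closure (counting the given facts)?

19

Round 1 fires rule 2, rule 3, rule 7, rule 8, giving W, K, F, J.
Round 2 fires rule 1, rule 6, giving G, A.
Round 3 fires rule 5, rule 10, rule 11, giving N, C, S.
Round 4 fires rule 9, giving E.
Closure: {A, B, C, D, E, F, G, H, J, K, M, N, P, Q, R, S, T, U, W} — 19 facts.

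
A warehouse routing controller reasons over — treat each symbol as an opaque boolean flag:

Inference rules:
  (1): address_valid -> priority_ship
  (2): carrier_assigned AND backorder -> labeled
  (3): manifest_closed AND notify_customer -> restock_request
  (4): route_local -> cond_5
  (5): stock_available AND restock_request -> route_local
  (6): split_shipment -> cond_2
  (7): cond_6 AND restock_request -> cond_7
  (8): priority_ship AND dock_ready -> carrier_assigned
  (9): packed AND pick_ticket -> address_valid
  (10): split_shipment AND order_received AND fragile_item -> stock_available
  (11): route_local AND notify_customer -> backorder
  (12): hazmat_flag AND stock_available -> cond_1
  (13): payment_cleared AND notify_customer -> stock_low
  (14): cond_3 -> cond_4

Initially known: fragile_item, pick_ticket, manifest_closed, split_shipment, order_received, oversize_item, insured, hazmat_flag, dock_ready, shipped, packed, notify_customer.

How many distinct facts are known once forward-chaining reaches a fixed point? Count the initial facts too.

Round 1: (3) [manifest_closed AND notify_customer -> restock_request]; (6) [split_shipment -> cond_2]; (9) [packed AND pick_ticket -> address_valid]; (10) [split_shipment AND order_received AND fragile_item -> stock_available]. New: restock_request, cond_2, address_valid, stock_available.
Round 2: (1) [address_valid -> priority_ship]; (5) [stock_available AND restock_request -> route_local]; (12) [hazmat_flag AND stock_available -> cond_1]. New: priority_ship, route_local, cond_1.
Round 3: (4) [route_local -> cond_5]; (8) [priority_ship AND dock_ready -> carrier_assigned]; (11) [route_local AND notify_customer -> backorder]. New: cond_5, carrier_assigned, backorder.
Round 4: (2) [carrier_assigned AND backorder -> labeled]. New: labeled.
Closure: {address_valid, backorder, carrier_assigned, cond_1, cond_2, cond_5, dock_ready, fragile_item, hazmat_flag, insured, labeled, manifest_closed, notify_customer, order_received, oversize_item, packed, pick_ticket, priority_ship, restock_request, route_local, shipped, split_shipment, stock_available} — 23 facts.

23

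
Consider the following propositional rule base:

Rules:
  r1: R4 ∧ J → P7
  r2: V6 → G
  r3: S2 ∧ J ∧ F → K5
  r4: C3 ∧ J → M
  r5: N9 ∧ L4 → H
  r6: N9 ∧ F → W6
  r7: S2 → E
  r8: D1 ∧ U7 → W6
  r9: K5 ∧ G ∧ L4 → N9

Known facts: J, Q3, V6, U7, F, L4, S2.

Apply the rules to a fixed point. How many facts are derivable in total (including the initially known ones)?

13

Round 1 fires r2, r3, r7, giving G, K5, E.
Round 2 fires r9, giving N9.
Round 3 fires r5, r6, giving H, W6.
Closure: {E, F, G, H, J, K5, L4, N9, Q3, S2, U7, V6, W6} — 13 facts.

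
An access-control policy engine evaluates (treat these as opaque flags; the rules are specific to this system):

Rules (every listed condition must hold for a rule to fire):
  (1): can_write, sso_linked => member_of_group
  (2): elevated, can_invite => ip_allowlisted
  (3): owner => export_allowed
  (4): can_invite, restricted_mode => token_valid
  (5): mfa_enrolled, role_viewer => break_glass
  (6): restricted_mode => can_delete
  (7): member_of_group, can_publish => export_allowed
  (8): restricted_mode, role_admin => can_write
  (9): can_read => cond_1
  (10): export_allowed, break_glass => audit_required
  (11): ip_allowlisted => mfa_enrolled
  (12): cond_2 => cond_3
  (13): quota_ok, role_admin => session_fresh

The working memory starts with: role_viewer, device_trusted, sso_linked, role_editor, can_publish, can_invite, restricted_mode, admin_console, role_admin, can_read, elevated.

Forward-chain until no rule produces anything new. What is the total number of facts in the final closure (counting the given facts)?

Round 1: (2) [elevated, can_invite => ip_allowlisted]; (4) [can_invite, restricted_mode => token_valid]; (6) [restricted_mode => can_delete]; (8) [restricted_mode, role_admin => can_write]; (9) [can_read => cond_1]. Adds ip_allowlisted, token_valid, can_delete, can_write, cond_1.
Round 2: (1) [can_write, sso_linked => member_of_group]; (11) [ip_allowlisted => mfa_enrolled]. Adds member_of_group, mfa_enrolled.
Round 3: (5) [mfa_enrolled, role_viewer => break_glass]; (7) [member_of_group, can_publish => export_allowed]. Adds break_glass, export_allowed.
Round 4: (10) [export_allowed, break_glass => audit_required]. Adds audit_required.
Closure: {admin_console, audit_required, break_glass, can_delete, can_invite, can_publish, can_read, can_write, cond_1, device_trusted, elevated, export_allowed, ip_allowlisted, member_of_group, mfa_enrolled, restricted_mode, role_admin, role_editor, role_viewer, sso_linked, token_valid} — 21 facts.

21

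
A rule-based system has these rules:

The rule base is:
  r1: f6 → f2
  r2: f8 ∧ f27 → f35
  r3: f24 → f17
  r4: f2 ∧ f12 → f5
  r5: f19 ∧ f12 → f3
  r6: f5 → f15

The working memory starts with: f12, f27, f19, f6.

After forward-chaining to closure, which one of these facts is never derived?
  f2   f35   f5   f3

[1] r1 [f6 → f2]; r5 [f19 ∧ f12 → f3]. ⇒ new: f2, f3.
[2] r4 [f2 ∧ f12 → f5]. ⇒ new: f5.
[3] r6 [f5 → f15]. ⇒ new: f15.
Derived: f5 (round 2), f3 (round 1), f2 (round 1). f35 never appears in any round.

f35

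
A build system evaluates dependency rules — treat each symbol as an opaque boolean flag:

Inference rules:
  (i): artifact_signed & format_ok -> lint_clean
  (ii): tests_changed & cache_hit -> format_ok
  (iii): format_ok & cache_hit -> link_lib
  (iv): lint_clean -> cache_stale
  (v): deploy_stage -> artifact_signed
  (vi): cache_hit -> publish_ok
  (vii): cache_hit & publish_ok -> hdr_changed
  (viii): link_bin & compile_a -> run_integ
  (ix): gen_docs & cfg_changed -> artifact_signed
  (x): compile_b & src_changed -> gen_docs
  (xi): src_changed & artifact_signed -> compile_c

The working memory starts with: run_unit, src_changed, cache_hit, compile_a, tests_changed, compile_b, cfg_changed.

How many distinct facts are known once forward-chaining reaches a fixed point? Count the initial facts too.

16

Round 1 — (ii), (vi), (x), derive format_ok, publish_ok, gen_docs.
Round 2 — (iii), (vii), (ix), derive link_lib, hdr_changed, artifact_signed.
Round 3 — (i), (xi), derive lint_clean, compile_c.
Round 4 — (iv), derive cache_stale.
Closure: {artifact_signed, cache_hit, cache_stale, cfg_changed, compile_a, compile_b, compile_c, format_ok, gen_docs, hdr_changed, link_lib, lint_clean, publish_ok, run_unit, src_changed, tests_changed} — 16 facts.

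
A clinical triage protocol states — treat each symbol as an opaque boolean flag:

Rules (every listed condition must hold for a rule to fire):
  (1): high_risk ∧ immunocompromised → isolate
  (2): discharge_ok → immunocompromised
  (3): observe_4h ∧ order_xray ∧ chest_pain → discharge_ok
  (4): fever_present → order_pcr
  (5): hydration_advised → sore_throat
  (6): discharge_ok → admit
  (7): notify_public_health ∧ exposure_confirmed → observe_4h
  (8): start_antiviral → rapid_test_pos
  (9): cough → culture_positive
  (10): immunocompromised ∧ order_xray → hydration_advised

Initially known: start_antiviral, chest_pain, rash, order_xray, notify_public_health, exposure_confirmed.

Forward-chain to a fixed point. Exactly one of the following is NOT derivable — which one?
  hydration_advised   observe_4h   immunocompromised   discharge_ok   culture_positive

culture_positive

Round 1 fires (7), (8), giving observe_4h, rapid_test_pos.
Round 2 fires (3), giving discharge_ok.
Round 3 fires (2), (6), giving immunocompromised, admit.
Round 4 fires (10), giving hydration_advised.
Round 5 fires (5), giving sore_throat.
Derived: observe_4h (round 1), immunocompromised (round 3), discharge_ok (round 2), hydration_advised (round 4). culture_positive never appears in any round.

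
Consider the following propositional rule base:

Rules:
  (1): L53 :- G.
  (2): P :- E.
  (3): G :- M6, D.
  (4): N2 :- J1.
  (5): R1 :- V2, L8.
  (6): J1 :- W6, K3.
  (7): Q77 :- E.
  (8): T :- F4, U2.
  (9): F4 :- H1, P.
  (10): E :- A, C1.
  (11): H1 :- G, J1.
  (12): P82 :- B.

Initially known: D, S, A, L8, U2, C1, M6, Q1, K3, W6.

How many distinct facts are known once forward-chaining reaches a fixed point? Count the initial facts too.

20

[1] (3) [G :- M6, D.]; (6) [J1 :- W6, K3.]; (10) [E :- A, C1.]. ⇒ new: G, J1, E.
[2] (1) [L53 :- G.]; (2) [P :- E.]; (4) [N2 :- J1.]; (7) [Q77 :- E.]; (11) [H1 :- G, J1.]. ⇒ new: L53, P, N2, Q77, H1.
[3] (9) [F4 :- H1, P.]. ⇒ new: F4.
[4] (8) [T :- F4, U2.]. ⇒ new: T.
Closure: {A, C1, D, E, F4, G, H1, J1, K3, L53, L8, M6, N2, P, Q1, Q77, S, T, U2, W6} — 20 facts.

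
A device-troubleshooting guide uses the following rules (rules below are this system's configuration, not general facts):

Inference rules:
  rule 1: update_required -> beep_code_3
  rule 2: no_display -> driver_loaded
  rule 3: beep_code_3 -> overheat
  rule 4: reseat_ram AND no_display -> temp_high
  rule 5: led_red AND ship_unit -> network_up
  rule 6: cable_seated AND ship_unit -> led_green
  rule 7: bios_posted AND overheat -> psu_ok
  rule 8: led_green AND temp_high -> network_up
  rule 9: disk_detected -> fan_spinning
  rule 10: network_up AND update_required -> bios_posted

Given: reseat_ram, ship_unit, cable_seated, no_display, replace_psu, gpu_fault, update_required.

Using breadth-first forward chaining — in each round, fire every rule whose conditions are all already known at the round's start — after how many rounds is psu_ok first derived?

[1] rule 1 [update_required -> beep_code_3]; rule 2 [no_display -> driver_loaded]; rule 4 [reseat_ram AND no_display -> temp_high]; rule 6 [cable_seated AND ship_unit -> led_green]. ⇒ new: beep_code_3, driver_loaded, temp_high, led_green.
[2] rule 3 [beep_code_3 -> overheat]; rule 8 [led_green AND temp_high -> network_up]. ⇒ new: overheat, network_up.
[3] rule 10 [network_up AND update_required -> bios_posted]. ⇒ new: bios_posted.
[4] rule 7 [bios_posted AND overheat -> psu_ok]. ⇒ new: psu_ok.
psu_ok first appears in round 4.

4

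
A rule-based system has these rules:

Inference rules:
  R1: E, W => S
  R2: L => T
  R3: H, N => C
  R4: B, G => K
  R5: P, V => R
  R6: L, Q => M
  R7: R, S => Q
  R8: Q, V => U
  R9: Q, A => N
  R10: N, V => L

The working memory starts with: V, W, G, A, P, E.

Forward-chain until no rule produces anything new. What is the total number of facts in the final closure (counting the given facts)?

[1] R1 [E, W => S]; R5 [P, V => R]. ⇒ new: S, R.
[2] R7 [R, S => Q]. ⇒ new: Q.
[3] R8 [Q, V => U]; R9 [Q, A => N]. ⇒ new: U, N.
[4] R10 [N, V => L]. ⇒ new: L.
[5] R2 [L => T]; R6 [L, Q => M]. ⇒ new: T, M.
Closure: {A, E, G, L, M, N, P, Q, R, S, T, U, V, W} — 14 facts.

14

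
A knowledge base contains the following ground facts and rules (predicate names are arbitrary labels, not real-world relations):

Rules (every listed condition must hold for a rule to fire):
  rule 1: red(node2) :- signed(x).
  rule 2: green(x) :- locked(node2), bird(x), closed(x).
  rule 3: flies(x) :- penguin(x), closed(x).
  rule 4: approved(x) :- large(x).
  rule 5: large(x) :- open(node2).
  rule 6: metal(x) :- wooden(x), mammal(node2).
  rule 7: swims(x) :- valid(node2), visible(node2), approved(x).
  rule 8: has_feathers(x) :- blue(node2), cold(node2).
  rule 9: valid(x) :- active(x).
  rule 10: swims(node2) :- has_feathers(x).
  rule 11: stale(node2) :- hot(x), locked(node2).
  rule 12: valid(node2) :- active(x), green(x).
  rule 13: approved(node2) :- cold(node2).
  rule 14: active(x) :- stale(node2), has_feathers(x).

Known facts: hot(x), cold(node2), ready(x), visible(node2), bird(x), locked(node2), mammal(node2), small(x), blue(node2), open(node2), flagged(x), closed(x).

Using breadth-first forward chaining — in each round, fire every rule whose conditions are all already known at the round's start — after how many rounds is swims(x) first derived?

4

Round 1 — rule 2, rule 5, rule 8, rule 11, rule 13, derive green(x), large(x), has_feathers(x), stale(node2), approved(node2).
Round 2 — rule 4, rule 10, rule 14, derive approved(x), swims(node2), active(x).
Round 3 — rule 9, rule 12, derive valid(x), valid(node2).
Round 4 — rule 7, derive swims(x).
swims(x) first appears in round 4.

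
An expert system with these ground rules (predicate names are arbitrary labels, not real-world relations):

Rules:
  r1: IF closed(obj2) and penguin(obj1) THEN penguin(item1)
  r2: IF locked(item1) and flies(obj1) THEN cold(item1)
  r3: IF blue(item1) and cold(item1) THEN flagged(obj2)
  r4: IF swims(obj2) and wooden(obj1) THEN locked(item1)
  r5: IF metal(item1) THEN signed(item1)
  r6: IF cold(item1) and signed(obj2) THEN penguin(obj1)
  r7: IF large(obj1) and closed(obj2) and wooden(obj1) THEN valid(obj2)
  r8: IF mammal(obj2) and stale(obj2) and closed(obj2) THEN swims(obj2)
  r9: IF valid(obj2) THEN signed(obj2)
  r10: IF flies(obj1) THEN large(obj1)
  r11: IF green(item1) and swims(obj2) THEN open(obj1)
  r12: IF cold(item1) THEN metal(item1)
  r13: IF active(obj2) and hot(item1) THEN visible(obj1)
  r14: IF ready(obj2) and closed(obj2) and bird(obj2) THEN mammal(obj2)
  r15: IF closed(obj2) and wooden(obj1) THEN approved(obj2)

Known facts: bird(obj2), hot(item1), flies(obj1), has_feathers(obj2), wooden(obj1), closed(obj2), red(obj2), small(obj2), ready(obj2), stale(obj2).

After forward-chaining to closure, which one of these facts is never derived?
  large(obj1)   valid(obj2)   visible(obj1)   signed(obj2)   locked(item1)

visible(obj1)

Round 1 — r10, r14, r15, derive large(obj1), mammal(obj2), approved(obj2).
Round 2 — r7, r8, derive valid(obj2), swims(obj2).
Round 3 — r4, r9, derive locked(item1), signed(obj2).
Round 4 — r2, derive cold(item1).
Round 5 — r6, r12, derive penguin(obj1), metal(item1).
Round 6 — r1, r5, derive penguin(item1), signed(item1).
Derived: large(obj1) (round 1), locked(item1) (round 3), signed(obj2) (round 3), valid(obj2) (round 2). visible(obj1) never appears in any round.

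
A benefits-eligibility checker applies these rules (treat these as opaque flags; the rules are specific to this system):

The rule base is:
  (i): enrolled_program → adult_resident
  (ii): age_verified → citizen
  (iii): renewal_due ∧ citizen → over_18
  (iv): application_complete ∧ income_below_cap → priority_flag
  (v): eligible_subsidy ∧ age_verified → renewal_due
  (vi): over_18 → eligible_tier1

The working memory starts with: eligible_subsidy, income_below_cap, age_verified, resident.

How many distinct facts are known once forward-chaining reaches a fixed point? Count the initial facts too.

Round 1: (ii) [age_verified → citizen]; (v) [eligible_subsidy ∧ age_verified → renewal_due]. New: citizen, renewal_due.
Round 2: (iii) [renewal_due ∧ citizen → over_18]. New: over_18.
Round 3: (vi) [over_18 → eligible_tier1]. New: eligible_tier1.
Closure: {age_verified, citizen, eligible_subsidy, eligible_tier1, income_below_cap, over_18, renewal_due, resident} — 8 facts.

8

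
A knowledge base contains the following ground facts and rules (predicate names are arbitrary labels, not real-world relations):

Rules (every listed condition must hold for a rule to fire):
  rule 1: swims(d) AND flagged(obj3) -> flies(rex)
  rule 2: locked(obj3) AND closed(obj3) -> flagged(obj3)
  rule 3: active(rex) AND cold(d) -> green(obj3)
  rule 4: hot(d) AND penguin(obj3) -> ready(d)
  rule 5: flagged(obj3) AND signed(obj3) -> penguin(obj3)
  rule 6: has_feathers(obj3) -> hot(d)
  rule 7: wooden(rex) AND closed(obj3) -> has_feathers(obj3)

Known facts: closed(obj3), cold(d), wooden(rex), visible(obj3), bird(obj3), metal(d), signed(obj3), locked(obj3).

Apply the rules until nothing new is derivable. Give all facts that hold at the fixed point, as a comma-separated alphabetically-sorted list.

bird(obj3), closed(obj3), cold(d), flagged(obj3), has_feathers(obj3), hot(d), locked(obj3), metal(d), penguin(obj3), ready(d), signed(obj3), visible(obj3), wooden(rex)

Round 1: rule 2 [locked(obj3) AND closed(obj3) -> flagged(obj3)]; rule 7 [wooden(rex) AND closed(obj3) -> has_feathers(obj3)]. Adds flagged(obj3), has_feathers(obj3).
Round 2: rule 5 [flagged(obj3) AND signed(obj3) -> penguin(obj3)]; rule 6 [has_feathers(obj3) -> hot(d)]. Adds penguin(obj3), hot(d).
Round 3: rule 4 [hot(d) AND penguin(obj3) -> ready(d)]. Adds ready(d).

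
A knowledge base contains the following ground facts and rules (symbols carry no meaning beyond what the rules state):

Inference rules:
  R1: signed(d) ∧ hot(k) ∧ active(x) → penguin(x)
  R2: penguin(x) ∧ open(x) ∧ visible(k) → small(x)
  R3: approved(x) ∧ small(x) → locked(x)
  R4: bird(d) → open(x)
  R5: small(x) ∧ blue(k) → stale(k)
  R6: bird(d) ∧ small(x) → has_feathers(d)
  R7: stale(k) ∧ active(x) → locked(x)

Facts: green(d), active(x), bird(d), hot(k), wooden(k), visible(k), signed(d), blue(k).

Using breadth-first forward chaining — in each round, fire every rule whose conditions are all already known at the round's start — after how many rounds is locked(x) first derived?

Round 1 fires R1, R4, giving penguin(x), open(x).
Round 2 fires R2, giving small(x).
Round 3 fires R5, R6, giving stale(k), has_feathers(d).
Round 4 fires R7, giving locked(x).
locked(x) first appears in round 4.

4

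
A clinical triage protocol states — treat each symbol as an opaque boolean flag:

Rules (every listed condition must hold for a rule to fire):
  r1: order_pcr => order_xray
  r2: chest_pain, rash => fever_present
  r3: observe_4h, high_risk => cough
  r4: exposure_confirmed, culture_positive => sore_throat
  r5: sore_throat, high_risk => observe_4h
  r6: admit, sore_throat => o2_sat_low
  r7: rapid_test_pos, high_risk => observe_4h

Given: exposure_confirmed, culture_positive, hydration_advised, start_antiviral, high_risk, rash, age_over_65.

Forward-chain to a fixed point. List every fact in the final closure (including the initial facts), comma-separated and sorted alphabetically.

age_over_65, cough, culture_positive, exposure_confirmed, high_risk, hydration_advised, observe_4h, rash, sore_throat, start_antiviral

Round 1: r4 [exposure_confirmed, culture_positive => sore_throat]. New: sore_throat.
Round 2: r5 [sore_throat, high_risk => observe_4h]. New: observe_4h.
Round 3: r3 [observe_4h, high_risk => cough]. New: cough.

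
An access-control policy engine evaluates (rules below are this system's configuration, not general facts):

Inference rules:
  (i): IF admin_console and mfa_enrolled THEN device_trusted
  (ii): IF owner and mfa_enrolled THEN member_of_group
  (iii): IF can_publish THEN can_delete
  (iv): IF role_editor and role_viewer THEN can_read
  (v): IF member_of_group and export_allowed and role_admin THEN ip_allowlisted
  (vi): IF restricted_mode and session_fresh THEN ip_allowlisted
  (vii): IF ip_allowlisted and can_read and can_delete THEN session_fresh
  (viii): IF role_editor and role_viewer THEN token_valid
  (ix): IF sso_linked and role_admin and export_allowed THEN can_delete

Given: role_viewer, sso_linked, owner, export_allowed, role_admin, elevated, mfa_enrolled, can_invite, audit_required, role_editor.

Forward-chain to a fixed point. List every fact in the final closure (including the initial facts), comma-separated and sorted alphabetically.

audit_required, can_delete, can_invite, can_read, elevated, export_allowed, ip_allowlisted, member_of_group, mfa_enrolled, owner, role_admin, role_editor, role_viewer, session_fresh, sso_linked, token_valid

Round 1 fires (ii), (iv), (viii), (ix), giving member_of_group, can_read, token_valid, can_delete.
Round 2 fires (v), giving ip_allowlisted.
Round 3 fires (vii), giving session_fresh.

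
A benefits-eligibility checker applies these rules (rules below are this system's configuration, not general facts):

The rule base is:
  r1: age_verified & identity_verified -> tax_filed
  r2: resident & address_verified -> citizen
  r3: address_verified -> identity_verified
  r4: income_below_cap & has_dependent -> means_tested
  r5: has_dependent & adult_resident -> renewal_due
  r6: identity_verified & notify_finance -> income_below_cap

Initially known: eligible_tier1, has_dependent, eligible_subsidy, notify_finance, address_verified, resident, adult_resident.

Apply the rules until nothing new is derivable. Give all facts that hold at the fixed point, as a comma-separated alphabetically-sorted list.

Round 1: r2 [resident & address_verified -> citizen]; r3 [address_verified -> identity_verified]; r5 [has_dependent & adult_resident -> renewal_due]. Adds citizen, identity_verified, renewal_due.
Round 2: r6 [identity_verified & notify_finance -> income_below_cap]. Adds income_below_cap.
Round 3: r4 [income_below_cap & has_dependent -> means_tested]. Adds means_tested.

address_verified, adult_resident, citizen, eligible_subsidy, eligible_tier1, has_dependent, identity_verified, income_below_cap, means_tested, notify_finance, renewal_due, resident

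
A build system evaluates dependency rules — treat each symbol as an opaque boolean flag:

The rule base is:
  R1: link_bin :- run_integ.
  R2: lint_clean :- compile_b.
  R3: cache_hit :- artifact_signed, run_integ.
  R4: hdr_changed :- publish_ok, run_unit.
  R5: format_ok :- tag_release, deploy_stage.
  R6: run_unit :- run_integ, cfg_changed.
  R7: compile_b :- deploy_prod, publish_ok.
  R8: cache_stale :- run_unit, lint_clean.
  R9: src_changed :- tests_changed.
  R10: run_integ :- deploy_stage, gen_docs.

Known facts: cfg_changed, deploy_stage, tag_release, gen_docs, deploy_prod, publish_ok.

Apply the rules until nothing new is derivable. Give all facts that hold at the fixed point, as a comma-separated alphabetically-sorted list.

Round 1 — R5, R7, R10, derive format_ok, compile_b, run_integ.
Round 2 — R1, R2, R6, derive link_bin, lint_clean, run_unit.
Round 3 — R4, R8, derive hdr_changed, cache_stale.

cache_stale, cfg_changed, compile_b, deploy_prod, deploy_stage, format_ok, gen_docs, hdr_changed, link_bin, lint_clean, publish_ok, run_integ, run_unit, tag_release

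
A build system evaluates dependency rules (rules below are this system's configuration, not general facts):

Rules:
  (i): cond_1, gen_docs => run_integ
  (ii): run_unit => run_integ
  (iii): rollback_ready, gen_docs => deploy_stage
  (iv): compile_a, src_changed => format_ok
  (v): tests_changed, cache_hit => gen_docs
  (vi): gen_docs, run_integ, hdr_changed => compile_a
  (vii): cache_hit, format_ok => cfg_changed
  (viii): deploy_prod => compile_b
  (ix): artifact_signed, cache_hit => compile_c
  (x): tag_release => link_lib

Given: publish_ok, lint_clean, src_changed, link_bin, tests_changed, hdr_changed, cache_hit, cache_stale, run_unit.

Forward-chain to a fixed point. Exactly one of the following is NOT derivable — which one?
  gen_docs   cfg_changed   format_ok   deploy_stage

Round 1: (ii) [run_unit => run_integ]; (v) [tests_changed, cache_hit => gen_docs]. New: run_integ, gen_docs.
Round 2: (vi) [gen_docs, run_integ, hdr_changed => compile_a]. New: compile_a.
Round 3: (iv) [compile_a, src_changed => format_ok]. New: format_ok.
Round 4: (vii) [cache_hit, format_ok => cfg_changed]. New: cfg_changed.
Derived: format_ok (round 3), gen_docs (round 1), cfg_changed (round 4). deploy_stage never appears in any round.

deploy_stage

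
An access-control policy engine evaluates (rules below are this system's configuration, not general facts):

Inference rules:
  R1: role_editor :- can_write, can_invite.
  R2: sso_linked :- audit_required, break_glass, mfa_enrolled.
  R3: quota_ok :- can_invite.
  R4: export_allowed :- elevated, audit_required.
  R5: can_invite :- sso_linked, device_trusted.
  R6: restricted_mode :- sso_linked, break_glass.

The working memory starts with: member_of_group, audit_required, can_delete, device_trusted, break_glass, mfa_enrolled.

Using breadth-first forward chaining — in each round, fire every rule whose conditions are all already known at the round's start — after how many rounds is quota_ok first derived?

3

Round 1 — R2, derive sso_linked.
Round 2 — R5, R6, derive can_invite, restricted_mode.
Round 3 — R3, derive quota_ok.
quota_ok first appears in round 3.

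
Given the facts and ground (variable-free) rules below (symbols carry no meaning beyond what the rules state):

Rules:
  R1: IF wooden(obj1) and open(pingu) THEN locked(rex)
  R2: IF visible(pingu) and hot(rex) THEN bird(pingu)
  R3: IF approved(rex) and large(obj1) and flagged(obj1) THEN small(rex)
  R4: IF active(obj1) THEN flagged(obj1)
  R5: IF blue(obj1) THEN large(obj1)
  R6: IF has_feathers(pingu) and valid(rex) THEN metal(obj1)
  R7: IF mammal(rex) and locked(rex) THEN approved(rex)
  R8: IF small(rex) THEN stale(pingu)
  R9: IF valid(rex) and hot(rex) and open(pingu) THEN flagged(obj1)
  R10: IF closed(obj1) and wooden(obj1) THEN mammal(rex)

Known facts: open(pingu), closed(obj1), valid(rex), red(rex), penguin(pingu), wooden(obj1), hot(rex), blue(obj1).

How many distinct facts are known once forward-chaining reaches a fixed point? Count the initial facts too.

15

[1] R1 [IF wooden(obj1) and open(pingu) THEN locked(rex)]; R5 [IF blue(obj1) THEN large(obj1)]; R9 [IF valid(rex) and hot(rex) and open(pingu) THEN flagged(obj1)]; R10 [IF closed(obj1) and wooden(obj1) THEN mammal(rex)]. ⇒ new: locked(rex), large(obj1), flagged(obj1), mammal(rex).
[2] R7 [IF mammal(rex) and locked(rex) THEN approved(rex)]. ⇒ new: approved(rex).
[3] R3 [IF approved(rex) and large(obj1) and flagged(obj1) THEN small(rex)]. ⇒ new: small(rex).
[4] R8 [IF small(rex) THEN stale(pingu)]. ⇒ new: stale(pingu).
Closure: {approved(rex), blue(obj1), closed(obj1), flagged(obj1), hot(rex), large(obj1), locked(rex), mammal(rex), open(pingu), penguin(pingu), red(rex), small(rex), stale(pingu), valid(rex), wooden(obj1)} — 15 facts.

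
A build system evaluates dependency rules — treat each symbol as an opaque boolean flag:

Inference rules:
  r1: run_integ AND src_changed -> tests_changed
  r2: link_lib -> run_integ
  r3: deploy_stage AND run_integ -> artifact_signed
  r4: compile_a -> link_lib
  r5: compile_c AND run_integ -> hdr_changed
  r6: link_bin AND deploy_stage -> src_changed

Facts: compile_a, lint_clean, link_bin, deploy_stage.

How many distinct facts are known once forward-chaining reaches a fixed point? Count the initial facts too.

Round 1: r4 [compile_a -> link_lib]; r6 [link_bin AND deploy_stage -> src_changed]. New: link_lib, src_changed.
Round 2: r2 [link_lib -> run_integ]. New: run_integ.
Round 3: r1 [run_integ AND src_changed -> tests_changed]; r3 [deploy_stage AND run_integ -> artifact_signed]. New: tests_changed, artifact_signed.
Closure: {artifact_signed, compile_a, deploy_stage, link_bin, link_lib, lint_clean, run_integ, src_changed, tests_changed} — 9 facts.

9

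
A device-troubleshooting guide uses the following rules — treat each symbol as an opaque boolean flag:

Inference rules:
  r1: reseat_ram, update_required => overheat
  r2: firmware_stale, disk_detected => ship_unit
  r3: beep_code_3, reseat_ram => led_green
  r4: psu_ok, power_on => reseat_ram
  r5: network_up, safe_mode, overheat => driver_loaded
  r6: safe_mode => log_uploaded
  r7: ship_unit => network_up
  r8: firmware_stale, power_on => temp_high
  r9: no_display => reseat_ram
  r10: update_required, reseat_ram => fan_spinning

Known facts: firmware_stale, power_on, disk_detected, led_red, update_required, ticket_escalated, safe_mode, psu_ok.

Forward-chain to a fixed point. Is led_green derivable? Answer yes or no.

no

[1] r2 [firmware_stale, disk_detected => ship_unit]; r4 [psu_ok, power_on => reseat_ram]; r6 [safe_mode => log_uploaded]; r8 [firmware_stale, power_on => temp_high]. ⇒ new: ship_unit, reseat_ram, log_uploaded, temp_high.
[2] r1 [reseat_ram, update_required => overheat]; r7 [ship_unit => network_up]; r10 [update_required, reseat_ram => fan_spinning]. ⇒ new: overheat, network_up, fan_spinning.
[3] r5 [network_up, safe_mode, overheat => driver_loaded]. ⇒ new: driver_loaded.
Fixed point reached. led_green is concluded only by r3; r3 needs beep_code_3 (never derived).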